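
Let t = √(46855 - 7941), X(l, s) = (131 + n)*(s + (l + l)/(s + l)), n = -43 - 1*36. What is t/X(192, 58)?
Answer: 125*√38914/386984 ≈ 0.063719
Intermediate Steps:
n = -79 (n = -43 - 36 = -79)
X(l, s) = 52*s + 104*l/(l + s) (X(l, s) = (131 - 79)*(s + (l + l)/(s + l)) = 52*(s + (2*l)/(l + s)) = 52*(s + 2*l/(l + s)) = 52*s + 104*l/(l + s))
t = √38914 ≈ 197.27
t/X(192, 58) = √38914/((52*(58² + 2*192 + 192*58)/(192 + 58))) = √38914/((52*(3364 + 384 + 11136)/250)) = √38914/((52*(1/250)*14884)) = √38914/(386984/125) = √38914*(125/386984) = 125*√38914/386984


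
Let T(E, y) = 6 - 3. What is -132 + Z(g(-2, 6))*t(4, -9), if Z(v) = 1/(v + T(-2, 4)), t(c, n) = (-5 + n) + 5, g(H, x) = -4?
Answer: -123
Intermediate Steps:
T(E, y) = 3
t(c, n) = n
Z(v) = 1/(3 + v) (Z(v) = 1/(v + 3) = 1/(3 + v))
-132 + Z(g(-2, 6))*t(4, -9) = -132 - 9/(3 - 4) = -132 - 9/(-1) = -132 - 1*(-9) = -132 + 9 = -123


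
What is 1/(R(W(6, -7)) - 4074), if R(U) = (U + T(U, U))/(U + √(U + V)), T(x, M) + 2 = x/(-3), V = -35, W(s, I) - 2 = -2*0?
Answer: 3*(-√33 + 2*I)/(2*(-12223*I + 6111*√33)) ≈ -0.00024546 - 6.2361e-9*I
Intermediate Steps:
W(s, I) = 2 (W(s, I) = 2 - 2*0 = 2 + 0 = 2)
T(x, M) = -2 - x/3 (T(x, M) = -2 + x/(-3) = -2 + x*(-⅓) = -2 - x/3)
R(U) = (-2 + 2*U/3)/(U + √(-35 + U)) (R(U) = (U + (-2 - U/3))/(U + √(U - 35)) = (-2 + 2*U/3)/(U + √(-35 + U)))
1/(R(W(6, -7)) - 4074) = 1/((-2 + (⅔)*2)/(2 + √(-35 + 2)) - 4074) = 1/((-2 + 4/3)/(2 + √(-33)) - 4074) = 1/(-⅔/(2 + I*√33) - 4074) = 1/(-2/(3*(2 + I*√33)) - 4074) = 1/(-4074 - 2/(3*(2 + I*√33)))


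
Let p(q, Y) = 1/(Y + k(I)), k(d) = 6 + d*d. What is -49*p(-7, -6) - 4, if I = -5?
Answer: -149/25 ≈ -5.9600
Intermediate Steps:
k(d) = 6 + d²
p(q, Y) = 1/(31 + Y) (p(q, Y) = 1/(Y + (6 + (-5)²)) = 1/(Y + (6 + 25)) = 1/(Y + 31) = 1/(31 + Y))
-49*p(-7, -6) - 4 = -49/(31 - 6) - 4 = -49/25 - 4 = -149/25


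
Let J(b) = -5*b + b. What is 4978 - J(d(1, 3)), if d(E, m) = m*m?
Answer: 5014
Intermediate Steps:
d(E, m) = m**2
J(b) = -4*b
4978 - J(d(1, 3)) = 4978 - (-4)*3**2 = 4978 - (-4)*9 = 4978 - 1*(-36) = 4978 + 36 = 5014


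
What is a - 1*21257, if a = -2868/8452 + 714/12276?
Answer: -91899435421/4323198 ≈ -21257.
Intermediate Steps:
a = -1215535/4323198 (a = -2868*1/8452 + 714*(1/12276) = -717/2113 + 119/2046 = -1215535/4323198 ≈ -0.28117)
a - 1*21257 = -1215535/4323198 - 1*21257 = -1215535/4323198 - 21257 = -91899435421/4323198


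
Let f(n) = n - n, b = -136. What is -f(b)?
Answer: 0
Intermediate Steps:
f(n) = 0
-f(b) = -1*0 = 0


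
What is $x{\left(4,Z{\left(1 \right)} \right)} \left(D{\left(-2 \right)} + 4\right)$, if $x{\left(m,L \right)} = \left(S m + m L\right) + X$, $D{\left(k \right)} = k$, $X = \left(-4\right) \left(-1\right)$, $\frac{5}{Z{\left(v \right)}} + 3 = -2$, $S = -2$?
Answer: $-16$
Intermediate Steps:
$Z{\left(v \right)} = -1$ ($Z{\left(v \right)} = \frac{5}{-3 - 2} = \frac{5}{-5} = 5 \left(- \frac{1}{5}\right) = -1$)
$X = 4$
$x{\left(m,L \right)} = 4 - 2 m + L m$ ($x{\left(m,L \right)} = \left(- 2 m + m L\right) + 4 = \left(- 2 m + L m\right) + 4 = 4 - 2 m + L m$)
$x{\left(4,Z{\left(1 \right)} \right)} \left(D{\left(-2 \right)} + 4\right) = \left(4 - 8 - 4\right) \left(-2 + 4\right) = \left(4 - 8 - 4\right) 2 = \left(-8\right) 2 = -16$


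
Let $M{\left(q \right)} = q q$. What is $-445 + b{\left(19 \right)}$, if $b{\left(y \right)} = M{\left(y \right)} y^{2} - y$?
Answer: $129857$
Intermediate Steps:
$M{\left(q \right)} = q^{2}$
$b{\left(y \right)} = y^{4} - y$ ($b{\left(y \right)} = y^{2} y^{2} - y = y^{4} - y$)
$-445 + b{\left(19 \right)} = -445 + \left(19^{4} - 19\right) = -445 + \left(130321 - 19\right) = -445 + 130302 = 129857$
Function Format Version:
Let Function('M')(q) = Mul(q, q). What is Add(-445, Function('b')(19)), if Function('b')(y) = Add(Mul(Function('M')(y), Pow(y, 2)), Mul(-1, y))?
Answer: 129857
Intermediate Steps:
Function('M')(q) = Pow(q, 2)
Function('b')(y) = Add(Pow(y, 4), Mul(-1, y)) (Function('b')(y) = Add(Mul(Pow(y, 2), Pow(y, 2)), Mul(-1, y)) = Add(Pow(y, 4), Mul(-1, y)))
Add(-445, Function('b')(19)) = Add(-445, Add(Pow(19, 4), Mul(-1, 19))) = Add(-445, Add(130321, -19)) = Add(-445, 130302) = 129857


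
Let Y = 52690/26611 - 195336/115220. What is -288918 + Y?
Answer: -221464054433014/766529855 ≈ -2.8892e+5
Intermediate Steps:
Y = 218213876/766529855 (Y = 52690*(1/26611) - 195336*1/115220 = 52690/26611 - 48834/28805 = 218213876/766529855 ≈ 0.28468)
-288918 + Y = -288918 + 218213876/766529855 = -221464054433014/766529855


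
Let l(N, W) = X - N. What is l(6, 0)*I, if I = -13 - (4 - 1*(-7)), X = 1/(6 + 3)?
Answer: 424/3 ≈ 141.33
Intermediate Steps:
X = 1/9 ≈ 0.11111
l(N, W) = 1/9 - N
I = -24 (I = -13 - (4 + 7) = -13 - 1*11 = -13 - 11 = -24)
l(6, 0)*I = (1/9 - 1*6)*(-24) = (1/9 - 6)*(-24) = -53/9*(-24) = 424/3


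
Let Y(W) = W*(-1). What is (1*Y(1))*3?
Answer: -3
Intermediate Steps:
Y(W) = -W
(1*Y(1))*3 = (1*(-1*1))*3 = (1*(-1))*3 = -1*3 = -3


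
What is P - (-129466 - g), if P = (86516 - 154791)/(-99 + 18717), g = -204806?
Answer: -1402748395/18618 ≈ -75344.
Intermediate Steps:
P = -68275/18618 ≈ -3.6671
P - (-129466 - g) = -68275/18618 - (-129466 - 1*(-204806)) = -68275/18618 - (-129466 + 204806) = -68275/18618 - 1*75340 = -68275/18618 - 75340 = -1402748395/18618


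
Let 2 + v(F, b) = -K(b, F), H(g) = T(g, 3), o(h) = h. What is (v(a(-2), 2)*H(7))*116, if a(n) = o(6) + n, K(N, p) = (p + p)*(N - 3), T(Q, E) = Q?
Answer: 4872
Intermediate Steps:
K(N, p) = 2*p*(-3 + N) (K(N, p) = (2*p)*(-3 + N) = 2*p*(-3 + N))
a(n) = 6 + n
H(g) = g
v(F, b) = -2 - 2*F*(-3 + b)
(v(a(-2), 2)*H(7))*116 = ((-2 - 2*(6 - 2)*(-3 + 2))*7)*116 = ((-2 - 2*4*(-1))*7)*116 = ((-2 + 8)*7)*116 = (6*7)*116 = 42*116 = 4872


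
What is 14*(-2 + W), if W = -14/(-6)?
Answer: 14/3 ≈ 4.6667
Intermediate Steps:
W = 7/3 (W = -14*(-⅙) = 7/3 ≈ 2.3333)
14*(-2 + W) = 14*(-2 + 7/3) = 14*(⅓) = 14/3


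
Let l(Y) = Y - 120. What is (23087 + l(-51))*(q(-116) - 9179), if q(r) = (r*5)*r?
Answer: 1331442516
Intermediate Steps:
l(Y) = -120 + Y
q(r) = 5*r**2 (q(r) = (5*r)*r = 5*r**2)
(23087 + l(-51))*(q(-116) - 9179) = (23087 + (-120 - 51))*(5*(-116)**2 - 9179) = (23087 - 171)*(5*13456 - 9179) = 22916*(67280 - 9179) = 22916*58101 = 1331442516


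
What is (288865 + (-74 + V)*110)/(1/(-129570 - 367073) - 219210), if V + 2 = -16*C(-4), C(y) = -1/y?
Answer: -139092321795/108869112031 ≈ -1.2776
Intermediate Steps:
V = -6 (V = -2 - (-16)/(-4) = -2 - (-16)*(-1)/4 = -2 - 16*1/4 = -2 - 4 = -6)
(288865 + (-74 + V)*110)/(1/(-129570 - 367073) - 219210) = (288865 + (-74 - 6)*110)/(1/(-129570 - 367073) - 219210) = (288865 - 80*110)/(1/(-496643) - 219210) = (288865 - 8800)/(-1/496643 - 219210) = 280065/(-108869112031/496643) = 280065*(-496643/108869112031) = -139092321795/108869112031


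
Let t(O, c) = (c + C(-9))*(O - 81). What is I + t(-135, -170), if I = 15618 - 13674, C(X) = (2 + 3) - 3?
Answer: 38232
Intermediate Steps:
C(X) = 2 (C(X) = 5 - 3 = 2)
t(O, c) = (-81 + O)*(2 + c) (t(O, c) = (c + 2)*(O - 81) = (2 + c)*(-81 + O) = (-81 + O)*(2 + c))
I = 1944
I + t(-135, -170) = 1944 + (-162 - 81*(-170) + 2*(-135) - 135*(-170)) = 1944 + (-162 + 13770 - 270 + 22950) = 1944 + 36288 = 38232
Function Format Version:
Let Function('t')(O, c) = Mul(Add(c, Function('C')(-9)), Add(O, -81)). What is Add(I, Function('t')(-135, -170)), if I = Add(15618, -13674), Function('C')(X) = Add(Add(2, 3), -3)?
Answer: 38232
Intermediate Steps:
Function('C')(X) = 2 (Function('C')(X) = Add(5, -3) = 2)
Function('t')(O, c) = Mul(Add(-81, O), Add(2, c)) (Function('t')(O, c) = Mul(Add(c, 2), Add(O, -81)) = Mul(Add(2, c), Add(-81, O)) = Mul(Add(-81, O), Add(2, c)))
I = 1944
Add(I, Function('t')(-135, -170)) = Add(1944, Add(-162, Mul(-81, -170), Mul(2, -135), Mul(-135, -170))) = Add(1944, Add(-162, 13770, -270, 22950)) = Add(1944, 36288) = 38232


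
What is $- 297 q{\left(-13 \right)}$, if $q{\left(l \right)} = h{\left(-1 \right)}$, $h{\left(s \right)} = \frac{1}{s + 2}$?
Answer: $-297$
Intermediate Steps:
$h{\left(s \right)} = \frac{1}{2 + s}$
$q{\left(l \right)} = 1$ ($q{\left(l \right)} = \frac{1}{2 - 1} = 1^{-1} = 1$)
$- 297 q{\left(-13 \right)} = \left(-297\right) 1 = -297$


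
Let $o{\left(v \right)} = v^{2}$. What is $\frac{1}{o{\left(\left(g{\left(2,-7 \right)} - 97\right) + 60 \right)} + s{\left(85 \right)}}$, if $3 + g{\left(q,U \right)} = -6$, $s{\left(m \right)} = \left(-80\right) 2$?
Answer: $\frac{1}{1956} \approx 0.00051125$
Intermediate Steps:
$s{\left(m \right)} = -160$
$g{\left(q,U \right)} = -9$ ($g{\left(q,U \right)} = -3 - 6 = -9$)
$\frac{1}{o{\left(\left(g{\left(2,-7 \right)} - 97\right) + 60 \right)} + s{\left(85 \right)}} = \frac{1}{\left(\left(-9 - 97\right) + 60\right)^{2} - 160} = \frac{1}{\left(-106 + 60\right)^{2} - 160} = \frac{1}{\left(-46\right)^{2} - 160} = \frac{1}{2116 - 160} = \frac{1}{1956}$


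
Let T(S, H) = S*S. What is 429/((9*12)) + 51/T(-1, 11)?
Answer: 1979/36 ≈ 54.972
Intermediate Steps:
T(S, H) = S²
429/((9*12)) + 51/T(-1, 11) = 429/((9*12)) + 51/((-1)²) = 429/108 + 51/1 = 429*(1/108) + 51*1 = 143/36 + 51 = 1979/36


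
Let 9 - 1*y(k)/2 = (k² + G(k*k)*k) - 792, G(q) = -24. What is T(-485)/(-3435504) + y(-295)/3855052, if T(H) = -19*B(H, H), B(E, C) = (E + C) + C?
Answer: -3279234399/58087923536 ≈ -0.056453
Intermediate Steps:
B(E, C) = E + 2*C (B(E, C) = (C + E) + C = E + 2*C)
y(k) = 1602 - 2*k² + 48*k (y(k) = 18 - 2*((k² - 24*k) - 792) = 18 - 2*(-792 + k² - 24*k) = 18 + (1584 - 2*k² + 48*k) = 1602 - 2*k² + 48*k)
T(H) = -57*H (T(H) = -19*(H + 2*H) = -57*H)
T(-485)/(-3435504) + y(-295)/3855052 = -57*(-485)/(-3435504) + (1602 - 2*(-295)² + 48*(-295))/3855052 = 27645*(-1/3435504) + (1602 - 2*87025 - 14160)*(1/3855052) = -485/60272 + (1602 - 174050 - 14160)*(1/3855052) = -485/60272 - 186608*1/3855052 = -485/60272 - 46652/963763 = -3279234399/58087923536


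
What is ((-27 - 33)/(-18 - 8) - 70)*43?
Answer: -37840/13 ≈ -2910.8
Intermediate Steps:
((-27 - 33)/(-18 - 8) - 70)*43 = (-60/(-26) - 70)*43 = (-60*(-1/26) - 70)*43 = (30/13 - 70)*43 = -880/13*43 = -37840/13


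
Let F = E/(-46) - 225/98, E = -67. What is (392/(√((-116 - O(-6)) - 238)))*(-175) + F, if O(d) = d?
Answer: -946/1127 + 34300*I*√87/87 ≈ -0.8394 + 3677.3*I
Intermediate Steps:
F = -946/1127 (F = -67/(-46) - 225/98 = -67*(-1/46) - 225*1/98 = 67/46 - 225/98 = -946/1127 ≈ -0.83940)
(392/(√((-116 - O(-6)) - 238)))*(-175) + F = (392/(√((-116 - 1*(-6)) - 238)))*(-175) - 946/1127 = (392/(√((-116 + 6) - 238)))*(-175) - 946/1127 = (392/(√(-110 - 238)))*(-175) - 946/1127 = (392/(√(-348)))*(-175) - 946/1127 = (392/((2*I*√87)))*(-175) - 946/1127 = (392*(-I*√87/174))*(-175) - 946/1127 = -196*I*√87/87*(-175) - 946/1127 = 34300*I*√87/87 - 946/1127 = -946/1127 + 34300*I*√87/87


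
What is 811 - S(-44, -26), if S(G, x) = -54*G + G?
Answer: -1521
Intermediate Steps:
S(G, x) = -53*G
811 - S(-44, -26) = 811 - (-53)*(-44) = 811 - 1*2332 = 811 - 2332 = -1521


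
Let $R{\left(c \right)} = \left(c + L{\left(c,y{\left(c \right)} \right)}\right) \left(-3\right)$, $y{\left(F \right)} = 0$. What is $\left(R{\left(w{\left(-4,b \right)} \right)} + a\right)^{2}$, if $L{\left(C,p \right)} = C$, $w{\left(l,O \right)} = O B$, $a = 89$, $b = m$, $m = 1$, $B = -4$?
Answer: $12769$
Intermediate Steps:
$b = 1$
$w{\left(l,O \right)} = - 4 O$ ($w{\left(l,O \right)} = O \left(-4\right) = - 4 O$)
$R{\left(c \right)} = - 6 c$ ($R{\left(c \right)} = \left(c + c\right) \left(-3\right) = 2 c \left(-3\right) = - 6 c$)
$\left(R{\left(w{\left(-4,b \right)} \right)} + a\right)^{2} = \left(- 6 \left(\left(-4\right) 1\right) + 89\right)^{2} = \left(\left(-6\right) \left(-4\right) + 89\right)^{2} = \left(24 + 89\right)^{2} = 113^{2} = 12769$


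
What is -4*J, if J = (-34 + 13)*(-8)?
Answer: -672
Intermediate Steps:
J = 168 (J = -21*(-8) = 168)
-4*J = -4*168 = -672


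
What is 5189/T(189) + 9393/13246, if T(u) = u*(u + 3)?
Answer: 204793339/240335424 ≈ 0.85211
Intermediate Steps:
T(u) = u*(3 + u)
5189/T(189) + 9393/13246 = 5189/((189*(3 + 189))) + 9393/13246 = 5189/((189*192)) + 9393*(1/13246) = 5189/36288 + 9393/13246 = 204793339/240335424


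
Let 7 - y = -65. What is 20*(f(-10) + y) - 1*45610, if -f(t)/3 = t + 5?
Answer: -43870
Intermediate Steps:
y = 72 (y = 7 - 1*(-65) = 7 + 65 = 72)
f(t) = -15 - 3*t (f(t) = -3*(t + 5) = -3*(5 + t) = -15 - 3*t)
20*(f(-10) + y) - 1*45610 = 20*((-15 - 3*(-10)) + 72) - 1*45610 = 20*((-15 + 30) + 72) - 45610 = 20*(15 + 72) - 45610 = 20*87 - 45610 = 1740 - 45610 = -43870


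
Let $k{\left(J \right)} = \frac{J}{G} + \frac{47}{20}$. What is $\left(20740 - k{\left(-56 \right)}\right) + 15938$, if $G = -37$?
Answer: $\frac{27138861}{740} \approx 36674.0$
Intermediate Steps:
$k{\left(J \right)} = \frac{47}{20} - \frac{J}{37}$ ($k{\left(J \right)} = \frac{J}{-37} + \frac{47}{20} = J \left(- \frac{1}{37}\right) + 47 \cdot \frac{1}{20} = - \frac{J}{37} + \frac{47}{20} = \frac{47}{20} - \frac{J}{37}$)
$\left(20740 - k{\left(-56 \right)}\right) + 15938 = \left(20740 - \left(\frac{47}{20} - - \frac{56}{37}\right)\right) + 15938 = \left(20740 - \left(\frac{47}{20} + \frac{56}{37}\right)\right) + 15938 = \left(20740 - \frac{2859}{740}\right) + 15938 = \frac{15344741}{740} + 15938 = \frac{27138861}{740}$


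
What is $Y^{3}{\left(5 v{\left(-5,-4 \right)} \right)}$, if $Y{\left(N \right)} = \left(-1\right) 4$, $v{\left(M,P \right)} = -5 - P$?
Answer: $-64$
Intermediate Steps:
$Y{\left(N \right)} = -4$
$Y^{3}{\left(5 v{\left(-5,-4 \right)} \right)} = \left(-4\right)^{3} = -64$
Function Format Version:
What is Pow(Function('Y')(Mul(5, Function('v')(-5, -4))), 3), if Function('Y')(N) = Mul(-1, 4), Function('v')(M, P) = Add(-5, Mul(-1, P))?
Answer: -64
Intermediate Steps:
Function('Y')(N) = -4
Pow(Function('Y')(Mul(5, Function('v')(-5, -4))), 3) = Pow(-4, 3) = -64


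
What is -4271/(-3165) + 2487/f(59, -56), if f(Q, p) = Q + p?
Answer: 2628056/3165 ≈ 830.35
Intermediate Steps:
-4271/(-3165) + 2487/f(59, -56) = -4271/(-3165) + 2487/(59 - 56) = -4271*(-1/3165) + 2487/3 = 4271/3165 + 2487*(⅓) = 4271/3165 + 829 = 2628056/3165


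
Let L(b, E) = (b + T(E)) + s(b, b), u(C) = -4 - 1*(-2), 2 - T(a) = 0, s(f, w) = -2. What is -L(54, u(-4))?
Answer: -54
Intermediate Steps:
T(a) = 2 (T(a) = 2 - 1*0 = 2 + 0 = 2)
u(C) = -2 (u(C) = -4 + 2 = -2)
L(b, E) = b (L(b, E) = (b + 2) - 2 = (2 + b) - 2 = b)
-L(54, u(-4)) = -1*54 = -54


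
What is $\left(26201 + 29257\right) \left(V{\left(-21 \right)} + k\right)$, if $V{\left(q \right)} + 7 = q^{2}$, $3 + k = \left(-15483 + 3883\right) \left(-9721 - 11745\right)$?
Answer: $13809376467198$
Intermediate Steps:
$k = 249005597$ ($k = -3 + \left(-15483 + 3883\right) \left(-9721 - 11745\right) = -3 - 11600 \left(-9721 - 11745\right) = -3 - -249005600 = -3 + 249005600 = 249005597$)
$V{\left(q \right)} = -7 + q^{2}$
$\left(26201 + 29257\right) \left(V{\left(-21 \right)} + k\right) = \left(26201 + 29257\right) \left(\left(-7 + \left(-21\right)^{2}\right) + 249005597\right) = 55458 \left(\left(-7 + 441\right) + 249005597\right) = 55458 \left(434 + 249005597\right) = 55458 \cdot 249006031 = 13809376467198$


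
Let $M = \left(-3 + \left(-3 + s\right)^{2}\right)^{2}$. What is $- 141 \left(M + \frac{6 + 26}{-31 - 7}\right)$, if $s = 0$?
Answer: $- \frac{94188}{19} \approx -4957.3$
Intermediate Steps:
$M = 36$ ($M = \left(-3 + \left(-3 + 0\right)^{2}\right)^{2} = \left(-3 + \left(-3\right)^{2}\right)^{2} = \left(-3 + 9\right)^{2} = 6^{2} = 36$)
$- 141 \left(M + \frac{6 + 26}{-31 - 7}\right) = - 141 \left(36 + \frac{6 + 26}{-31 - 7}\right) = - 141 \left(36 + \frac{32}{-38}\right) = - 141 \left(36 + 32 \left(- \frac{1}{38}\right)\right) = - 141 \left(36 - \frac{16}{19}\right) = \left(-141\right) \frac{668}{19} = - \frac{94188}{19}$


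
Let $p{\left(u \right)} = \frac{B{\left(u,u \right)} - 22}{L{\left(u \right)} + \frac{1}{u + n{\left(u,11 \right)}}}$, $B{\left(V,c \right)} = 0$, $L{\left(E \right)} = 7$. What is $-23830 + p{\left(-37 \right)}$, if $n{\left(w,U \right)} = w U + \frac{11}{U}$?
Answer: $- \frac{36941373}{1550} \approx -23833.0$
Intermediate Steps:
$n{\left(w,U \right)} = \frac{11}{U} + U w$ ($n{\left(w,U \right)} = U w + \frac{11}{U} = \frac{11}{U} + U w$)
$p{\left(u \right)} = - \frac{22}{7 + \frac{1}{1 + 12 u}}$ ($p{\left(u \right)} = \frac{0 - 22}{7 + \frac{1}{u + \left(\frac{11}{11} + 11 u\right)}} = - \frac{22}{7 + \frac{1}{u + \left(11 \cdot \frac{1}{11} + 11 u\right)}} = - \frac{22}{7 + \frac{1}{u + \left(1 + 11 u\right)}} = - \frac{22}{7 + \frac{1}{1 + 12 u}}$)
$-23830 + p{\left(-37 \right)} = -23830 + \frac{11 \left(-1 - -444\right)}{2 \left(2 + 21 \left(-37\right)\right)} = -23830 + \frac{11 \left(-1 + 444\right)}{2 \left(2 - 777\right)} = -23830 + \frac{11}{2} \frac{1}{-775} \cdot 443 = -23830 + \frac{11}{2} \left(- \frac{1}{775}\right) 443 = -23830 - \frac{4873}{1550} = - \frac{36941373}{1550}$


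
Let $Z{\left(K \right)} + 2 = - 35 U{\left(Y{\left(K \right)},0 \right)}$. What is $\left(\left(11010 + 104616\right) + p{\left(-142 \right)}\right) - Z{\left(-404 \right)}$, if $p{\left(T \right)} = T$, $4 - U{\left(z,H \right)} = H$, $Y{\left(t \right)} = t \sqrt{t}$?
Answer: $115626$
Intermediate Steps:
$Y{\left(t \right)} = t^{\frac{3}{2}}$
$U{\left(z,H \right)} = 4 - H$
$Z{\left(K \right)} = -142$ ($Z{\left(K \right)} = -2 - 35 \left(4 - 0\right) = -2 - 35 \left(4 + 0\right) = -2 - 140 = -142$)
$\left(\left(11010 + 104616\right) + p{\left(-142 \right)}\right) - Z{\left(-404 \right)} = \left(\left(11010 + 104616\right) - 142\right) - -142 = \left(115626 - 142\right) + 142 = 115484 + 142 = 115626$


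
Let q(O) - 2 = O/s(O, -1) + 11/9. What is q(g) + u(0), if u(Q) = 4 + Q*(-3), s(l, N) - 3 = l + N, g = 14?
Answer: 583/72 ≈ 8.0972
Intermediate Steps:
s(l, N) = 3 + N + l (s(l, N) = 3 + (l + N) = 3 + (N + l) = 3 + N + l)
q(O) = 29/9 + O/(2 + O) (q(O) = 2 + (O/(3 - 1 + O) + 11/9) = 2 + (O/(2 + O) + 11*(1/9)) = 2 + (O/(2 + O) + 11/9) = 2 + (11/9 + O/(2 + O)) = 29/9 + O/(2 + O))
u(Q) = 4 - 3*Q
q(g) + u(0) = 2*(29 + 19*14)/(9*(2 + 14)) + (4 - 3*0) = (2/9)*(29 + 266)/16 + (4 + 0) = (2/9)*(1/16)*295 + 4 = 295/72 + 4 = 583/72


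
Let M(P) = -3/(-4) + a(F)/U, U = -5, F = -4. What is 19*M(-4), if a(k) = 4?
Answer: -19/20 ≈ -0.95000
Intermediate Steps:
M(P) = -1/20 (M(P) = -3/(-4) + 4/(-5) = -3*(-1/4) + 4*(-1/5) = 3/4 - 4/5 = -1/20)
19*M(-4) = 19*(-1/20) = -19/20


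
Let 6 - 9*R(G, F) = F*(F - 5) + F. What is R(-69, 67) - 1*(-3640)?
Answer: 9515/3 ≈ 3171.7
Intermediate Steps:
R(G, F) = 2/3 - F/9 - F*(-5 + F)/9 (R(G, F) = 2/3 - (F*(F - 5) + F)/9 = 2/3 - (F*(-5 + F) + F)/9 = 2/3 - (F + F*(-5 + F))/9 = 2/3 + (-F/9 - F*(-5 + F)/9) = 2/3 - F/9 - F*(-5 + F)/9)
R(-69, 67) - 1*(-3640) = (2/3 - 1/9*67**2 + (4/9)*67) - 1*(-3640) = (2/3 - 1/9*4489 + 268/9) + 3640 = (2/3 - 4489/9 + 268/9) + 3640 = -1405/3 + 3640 = 9515/3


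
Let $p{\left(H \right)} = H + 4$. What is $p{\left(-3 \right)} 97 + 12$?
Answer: $109$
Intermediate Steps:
$p{\left(H \right)} = 4 + H$
$p{\left(-3 \right)} 97 + 12 = \left(4 - 3\right) 97 + 12 = 1 \cdot 97 + 12 = 97 + 12 = 109$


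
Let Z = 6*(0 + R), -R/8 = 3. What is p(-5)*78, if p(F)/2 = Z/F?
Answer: 22464/5 ≈ 4492.8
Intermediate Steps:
R = -24 (R = -8*3 = -24)
Z = -144 (Z = 6*(0 - 24) = 6*(-24) = -144)
p(F) = -288/F (p(F) = 2*(-144/F) = -288/F)
p(-5)*78 = -288/(-5)*78 = -288*(-1/5)*78 = (288/5)*78 = 22464/5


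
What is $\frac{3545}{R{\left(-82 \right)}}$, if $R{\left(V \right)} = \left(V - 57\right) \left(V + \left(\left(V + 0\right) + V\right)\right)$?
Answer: $\frac{3545}{34194} \approx 0.10367$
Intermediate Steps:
$R{\left(V \right)} = 3 V \left(-57 + V\right)$ ($R{\left(V \right)} = \left(-57 + V\right) \left(V + \left(V + V\right)\right) = \left(-57 + V\right) \left(V + 2 V\right) = \left(-57 + V\right) 3 V = 3 V \left(-57 + V\right)$)
$\frac{3545}{R{\left(-82 \right)}} = \frac{3545}{3 \left(-82\right) \left(-57 - 82\right)} = \frac{3545}{3 \left(-82\right) \left(-139\right)} = \frac{3545}{34194}$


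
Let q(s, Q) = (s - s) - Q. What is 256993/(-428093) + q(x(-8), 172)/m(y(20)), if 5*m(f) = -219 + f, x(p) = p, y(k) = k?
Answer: 317018373/85190507 ≈ 3.7213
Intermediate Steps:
m(f) = -219/5 + f/5 (m(f) = (-219 + f)/5 = -219/5 + f/5)
q(s, Q) = -Q (q(s, Q) = 0 - Q = -Q)
256993/(-428093) + q(x(-8), 172)/m(y(20)) = 256993/(-428093) + (-1*172)/(-219/5 + (1/5)*20) = 256993*(-1/428093) - 172/(-219/5 + 4) = -256993/428093 - 172/(-199/5) = -256993/428093 - 172*(-5/199) = -256993/428093 + 860/199 = 317018373/85190507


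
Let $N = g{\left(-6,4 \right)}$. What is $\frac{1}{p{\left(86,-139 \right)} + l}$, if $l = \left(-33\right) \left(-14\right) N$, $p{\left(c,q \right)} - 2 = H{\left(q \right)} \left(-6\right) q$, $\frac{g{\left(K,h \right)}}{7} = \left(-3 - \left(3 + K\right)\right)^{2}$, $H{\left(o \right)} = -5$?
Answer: $- \frac{1}{4168} \approx -0.00023992$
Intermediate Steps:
$g{\left(K,h \right)} = 7 \left(-6 - K\right)^{2}$ ($g{\left(K,h \right)} = 7 \left(-3 - \left(3 + K\right)\right)^{2} = 7 \left(-6 - K\right)^{2}$)
$N = 0$ ($N = 7 \left(6 - 6\right)^{2} = 7 \cdot 0^{2} = 7 \cdot 0 = 0$)
$p{\left(c,q \right)} = 2 + 30 q$ ($p{\left(c,q \right)} = 2 + \left(-5\right) \left(-6\right) q = 2 + 30 q$)
$l = 0$ ($l = \left(-33\right) \left(-14\right) 0 = 462 \cdot 0 = 0$)
$\frac{1}{p{\left(86,-139 \right)} + l} = \frac{1}{\left(2 + 30 \left(-139\right)\right) + 0} = \frac{1}{\left(2 - 4170\right) + 0} = \frac{1}{-4168 + 0} = \frac{1}{-4168} = - \frac{1}{4168}$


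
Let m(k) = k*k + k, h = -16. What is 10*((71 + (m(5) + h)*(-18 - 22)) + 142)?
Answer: -3470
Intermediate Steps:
m(k) = k + k**2 (m(k) = k**2 + k = k + k**2)
10*((71 + (m(5) + h)*(-18 - 22)) + 142) = 10*((71 + (5*(1 + 5) - 16)*(-18 - 22)) + 142) = 10*((71 + (5*6 - 16)*(-40)) + 142) = 10*((71 + (30 - 16)*(-40)) + 142) = 10*((71 + 14*(-40)) + 142) = 10*((71 - 560) + 142) = 10*(-489 + 142) = 10*(-347) = -3470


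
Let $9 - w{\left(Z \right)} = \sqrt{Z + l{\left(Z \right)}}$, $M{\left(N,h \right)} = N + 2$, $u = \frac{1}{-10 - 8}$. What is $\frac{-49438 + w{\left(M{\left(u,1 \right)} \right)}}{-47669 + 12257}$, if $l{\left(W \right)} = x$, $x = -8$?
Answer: $\frac{49429}{35412} + \frac{i \sqrt{218}}{212472} \approx 1.3958 + 6.9491 \cdot 10^{-5} i$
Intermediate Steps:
$u = - \frac{1}{18}$ ($u = \frac{1}{-18} = - \frac{1}{18} \approx -0.055556$)
$l{\left(W \right)} = -8$
$M{\left(N,h \right)} = 2 + N$
$w{\left(Z \right)} = 9 - \sqrt{-8 + Z}$ ($w{\left(Z \right)} = 9 - \sqrt{Z - 8} = 9 - \sqrt{-8 + Z}$)
$\frac{-49438 + w{\left(M{\left(u,1 \right)} \right)}}{-47669 + 12257} = \frac{-49438 + \left(9 - \sqrt{-8 + \left(2 - \frac{1}{18}\right)}\right)}{-47669 + 12257} = \frac{-49438 + \left(9 - \sqrt{-8 + \frac{35}{18}}\right)}{-35412} = \left(-49438 + \left(9 - \sqrt{- \frac{109}{18}}\right)\right) \left(- \frac{1}{35412}\right) = \left(-49438 + \left(9 - \frac{i \sqrt{218}}{6}\right)\right) \left(- \frac{1}{35412}\right) = \left(-49429 - \frac{i \sqrt{218}}{6}\right) \left(- \frac{1}{35412}\right) = \frac{49429}{35412} + \frac{i \sqrt{218}}{212472}$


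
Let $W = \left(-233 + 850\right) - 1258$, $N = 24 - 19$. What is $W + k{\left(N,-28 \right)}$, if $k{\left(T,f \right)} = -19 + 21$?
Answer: $-639$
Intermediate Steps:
$N = 5$ ($N = 24 - 19 = 5$)
$k{\left(T,f \right)} = 2$
$W = -641$ ($W = 617 - 1258 = -641$)
$W + k{\left(N,-28 \right)} = -641 + 2 = -639$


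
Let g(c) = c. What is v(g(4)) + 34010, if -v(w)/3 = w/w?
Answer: 34007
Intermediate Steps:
v(w) = -3 (v(w) = -3*w/w = -3*1 = -3)
v(g(4)) + 34010 = -3 + 34010 = 34007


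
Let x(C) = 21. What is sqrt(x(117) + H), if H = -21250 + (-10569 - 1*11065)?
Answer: I*sqrt(42863) ≈ 207.03*I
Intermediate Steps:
H = -42884 (H = -21250 + (-10569 - 11065) = -21250 - 21634 = -42884)
sqrt(x(117) + H) = sqrt(21 - 42884) = sqrt(-42863) = I*sqrt(42863)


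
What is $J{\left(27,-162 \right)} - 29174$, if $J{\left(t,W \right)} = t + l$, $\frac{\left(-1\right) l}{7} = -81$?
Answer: $-28580$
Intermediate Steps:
$l = 567$ ($l = \left(-7\right) \left(-81\right) = 567$)
$J{\left(t,W \right)} = 567 + t$ ($J{\left(t,W \right)} = t + 567 = 567 + t$)
$J{\left(27,-162 \right)} - 29174 = \left(567 + 27\right) - 29174 = 594 - 29174 = -28580$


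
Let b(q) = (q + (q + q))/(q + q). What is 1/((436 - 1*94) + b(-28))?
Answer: 2/687 ≈ 0.0029112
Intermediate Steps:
b(q) = 3/2 (b(q) = (q + 2*q)/((2*q)) = (3*q)*(1/(2*q)) = 3/2)
1/((436 - 1*94) + b(-28)) = 1/((436 - 1*94) + 3/2) = 1/((436 - 94) + 3/2) = 1/(342 + 3/2) = 1/(687/2) = 2/687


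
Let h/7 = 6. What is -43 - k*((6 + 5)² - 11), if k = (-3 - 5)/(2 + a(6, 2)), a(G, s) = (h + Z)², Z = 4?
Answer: -45097/1059 ≈ -42.585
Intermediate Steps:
h = 42 (h = 7*6 = 42)
a(G, s) = 2116 (a(G, s) = (42 + 4)² = 46² = 2116)
k = -4/1059 (k = (-3 - 5)/(2 + 2116) = -8/2118 = -8*1/2118 = -4/1059 ≈ -0.0037771)
-43 - k*((6 + 5)² - 11) = -43 - (-4)*((6 + 5)² - 11)/1059 = -43 - (-4)*(11² - 11)/1059 = -43 - (-4)*(121 - 11)/1059 = -43 - (-4)*110/1059 = -43 - 1*(-440/1059) = -43 + 440/1059 = -45097/1059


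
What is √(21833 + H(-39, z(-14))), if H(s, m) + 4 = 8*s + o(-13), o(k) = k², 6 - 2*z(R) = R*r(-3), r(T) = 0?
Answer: √21686 ≈ 147.26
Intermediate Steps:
z(R) = 3 (z(R) = 3 - R*0/2 = 3 - ½*0 = 3 + 0 = 3)
H(s, m) = 165 + 8*s (H(s, m) = -4 + (8*s + (-13)²) = -4 + (8*s + 169) = -4 + (169 + 8*s) = 165 + 8*s)
√(21833 + H(-39, z(-14))) = √(21833 + (165 + 8*(-39))) = √(21833 + (165 - 312)) = √(21833 - 147) = √21686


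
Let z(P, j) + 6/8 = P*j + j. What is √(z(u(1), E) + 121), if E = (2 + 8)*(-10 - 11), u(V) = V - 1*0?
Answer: I*√1199/2 ≈ 17.313*I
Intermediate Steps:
u(V) = V (u(V) = V + 0 = V)
E = -210 (E = 10*(-21) = -210)
z(P, j) = -¾ + j + P*j (z(P, j) = -¾ + (P*j + j) = -¾ + (j + P*j) = -¾ + j + P*j)
√(z(u(1), E) + 121) = √((-¾ - 210 + 1*(-210)) + 121) = √((-¾ - 210 - 210) + 121) = √(-1683/4 + 121) = √(-1199/4) = I*√1199/2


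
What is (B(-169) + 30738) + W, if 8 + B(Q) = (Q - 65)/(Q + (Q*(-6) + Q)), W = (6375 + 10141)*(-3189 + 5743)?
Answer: 1097527435/26 ≈ 4.2213e+7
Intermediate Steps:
W = 42181864 (W = 16516*2554 = 42181864)
B(Q) = -8 - (-65 + Q)/(4*Q) (B(Q) = -8 + (Q - 65)/(Q + (Q*(-6) + Q)) = -8 + (-65 + Q)/(Q + (-6*Q + Q)) = -8 + (-65 + Q)/(Q - 5*Q) = -8 + (-65 + Q)/((-4*Q)) = -8 + (-65 + Q)*(-1/(4*Q)) = -8 - (-65 + Q)/(4*Q))
(B(-169) + 30738) + W = ((¼)*(65 - 33*(-169))/(-169) + 30738) + 42181864 = ((¼)*(-1/169)*(65 + 5577) + 30738) + 42181864 = ((¼)*(-1/169)*5642 + 30738) + 42181864 = (-217/26 + 30738) + 42181864 = 798971/26 + 42181864 = 1097527435/26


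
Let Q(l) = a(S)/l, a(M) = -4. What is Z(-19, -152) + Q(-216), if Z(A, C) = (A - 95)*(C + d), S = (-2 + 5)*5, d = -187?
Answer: 2086885/54 ≈ 38646.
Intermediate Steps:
S = 15 (S = 3*5 = 15)
Z(A, C) = (-187 + C)*(-95 + A) (Z(A, C) = (A - 95)*(C - 187) = (-95 + A)*(-187 + C) = (-187 + C)*(-95 + A))
Q(l) = -4/l
Z(-19, -152) + Q(-216) = (17765 - 187*(-19) - 95*(-152) - 19*(-152)) - 4/(-216) = (17765 + 3553 + 14440 + 2888) - 4*(-1/216) = 38646 + 1/54 = 2086885/54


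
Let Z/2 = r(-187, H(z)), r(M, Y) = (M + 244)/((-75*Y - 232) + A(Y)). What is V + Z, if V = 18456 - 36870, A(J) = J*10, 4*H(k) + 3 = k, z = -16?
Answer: -5652642/307 ≈ -18413.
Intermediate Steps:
H(k) = -¾ + k/4
A(J) = 10*J
r(M, Y) = (244 + M)/(-232 - 65*Y) (r(M, Y) = (M + 244)/((-75*Y - 232) + 10*Y) = (244 + M)/((-232 - 75*Y) + 10*Y) = (244 + M)/(-232 - 65*Y))
V = -18414
Z = 456/307 (Z = 2*((-244 - 1*(-187))/(232 + 65*(-¾ + (¼)*(-16)))) = 2*((-244 + 187)/(232 + 65*(-¾ - 4))) = 2*(-57/(232 + 65*(-19/4))) = 2*(-57/(232 - 1235/4)) = 2*(-57/(-307/4)) = 2*(-4/307*(-57)) = 2*(228/307) = 456/307 ≈ 1.4853)
V + Z = -18414 + 456/307 = -5652642/307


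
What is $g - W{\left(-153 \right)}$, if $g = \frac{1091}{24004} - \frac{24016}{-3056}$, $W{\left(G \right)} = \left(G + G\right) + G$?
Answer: $\frac{2140645061}{4584764} \approx 466.9$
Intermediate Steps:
$W{\left(G \right)} = 3 G$ ($W{\left(G \right)} = 2 G + G = 3 G$)
$g = \frac{36238385}{4584764}$ ($g = 1091 \cdot \frac{1}{24004} - - \frac{1501}{191} = \frac{1091}{24004} + \frac{1501}{191} = \frac{36238385}{4584764} \approx 7.9041$)
$g - W{\left(-153 \right)} = \frac{36238385}{4584764} - 3 \left(-153\right) = \frac{36238385}{4584764} - -459 = \frac{36238385}{4584764} + 459 = \frac{2140645061}{4584764}$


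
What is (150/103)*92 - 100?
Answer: 3500/103 ≈ 33.981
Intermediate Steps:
(150/103)*92 - 100 = 13800/103 - 100 = 3500/103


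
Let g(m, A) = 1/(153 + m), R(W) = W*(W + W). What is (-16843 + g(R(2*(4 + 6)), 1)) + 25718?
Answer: 8457876/953 ≈ 8875.0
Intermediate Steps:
R(W) = 2*W² (R(W) = W*(2*W) = 2*W²)
(-16843 + g(R(2*(4 + 6)), 1)) + 25718 = (-16843 + 1/(153 + 2*(2*(4 + 6))²)) + 25718 = (-16843 + 1/(153 + 2*(2*10)²)) + 25718 = (-16843 + 1/(153 + 2*20²)) + 25718 = (-16843 + 1/(153 + 2*400)) + 25718 = (-16843 + 1/(153 + 800)) + 25718 = (-16843 + 1/953) + 25718 = -16051378/953 + 25718 = 8457876/953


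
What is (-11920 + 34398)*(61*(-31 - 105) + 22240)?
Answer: 313433232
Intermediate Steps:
(-11920 + 34398)*(61*(-31 - 105) + 22240) = 22478*(61*(-136) + 22240) = 22478*(-8296 + 22240) = 22478*13944 = 313433232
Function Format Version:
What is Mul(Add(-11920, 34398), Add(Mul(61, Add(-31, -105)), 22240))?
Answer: 313433232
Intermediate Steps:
Mul(Add(-11920, 34398), Add(Mul(61, Add(-31, -105)), 22240)) = Mul(22478, Add(Mul(61, -136), 22240)) = Mul(22478, Add(-8296, 22240)) = Mul(22478, 13944) = 313433232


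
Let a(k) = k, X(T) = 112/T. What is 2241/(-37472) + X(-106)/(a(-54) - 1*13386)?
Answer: -1779253/29790240 ≈ -0.059726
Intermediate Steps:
2241/(-37472) + X(-106)/(a(-54) - 1*13386) = 2241/(-37472) + (112/(-106))/(-54 - 1*13386) = 2241*(-1/37472) + (112*(-1/106))/(-54 - 13386) = -2241/37472 - 56/53/(-13440) = -2241/37472 - 56/53*(-1/13440) = -2241/37472 + 1/12720 = -1779253/29790240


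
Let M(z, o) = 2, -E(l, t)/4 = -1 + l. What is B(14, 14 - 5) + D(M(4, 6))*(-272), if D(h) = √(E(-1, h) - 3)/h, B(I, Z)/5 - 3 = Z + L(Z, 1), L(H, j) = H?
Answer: 105 - 136*√5 ≈ -199.11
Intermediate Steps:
E(l, t) = 4 - 4*l (E(l, t) = -4*(-1 + l) = 4 - 4*l)
B(I, Z) = 15 + 10*Z (B(I, Z) = 15 + 5*(Z + Z) = 15 + 5*(2*Z) = 15 + 10*Z)
D(h) = √5/h (D(h) = √((4 - 4*(-1)) - 3)/h = √((4 + 4) - 3)/h = √(8 - 3)/h = √5/h)
B(14, 14 - 5) + D(M(4, 6))*(-272) = (15 + 10*(14 - 5)) + (√5/2)*(-272) = (15 + 10*9) + (√5*(½))*(-272) = (15 + 90) + (√5/2)*(-272) = 105 - 136*√5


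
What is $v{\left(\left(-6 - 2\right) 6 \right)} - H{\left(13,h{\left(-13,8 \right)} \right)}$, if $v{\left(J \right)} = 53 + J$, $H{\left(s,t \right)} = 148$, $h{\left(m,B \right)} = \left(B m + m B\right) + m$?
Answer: $-143$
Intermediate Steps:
$h{\left(m,B \right)} = m + 2 B m$ ($h{\left(m,B \right)} = \left(B m + B m\right) + m = 2 B m + m = m + 2 B m$)
$v{\left(\left(-6 - 2\right) 6 \right)} - H{\left(13,h{\left(-13,8 \right)} \right)} = \left(53 + \left(-6 - 2\right) 6\right) - 148 = \left(53 - 48\right) - 148 = 5 - 148 = -143$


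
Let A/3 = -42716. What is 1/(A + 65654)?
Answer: -1/62494 ≈ -1.6002e-5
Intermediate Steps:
A = -128148 (A = 3*(-42716) = -128148)
1/(A + 65654) = 1/(-128148 + 65654) = 1/(-62494) = -1/62494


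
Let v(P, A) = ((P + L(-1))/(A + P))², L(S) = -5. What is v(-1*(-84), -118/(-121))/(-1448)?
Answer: -91374481/153081870752 ≈ -0.00059690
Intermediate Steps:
v(P, A) = (-5 + P)²/(A + P)² (v(P, A) = ((P - 5)/(A + P))² = ((-5 + P)/(A + P))² = (-5 + P)²/(A + P)²)
v(-1*(-84), -118/(-121))/(-1448) = ((-5 - 1*(-84))²/(-118/(-121) - 1*(-84))²)/(-1448) = ((-5 + 84)²/(-118*(-1/121) + 84)²)*(-1/1448) = (79²/(118/121 + 84)²)*(-1/1448) = (6241/(10282/121)²)*(-1/1448) = (6241*(14641/105719524))*(-1/1448) = (91374481/105719524)*(-1/1448) = -91374481/153081870752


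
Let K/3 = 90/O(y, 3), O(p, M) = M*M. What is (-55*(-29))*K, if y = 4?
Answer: 47850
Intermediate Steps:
O(p, M) = M²
K = 30 (K = 3*(90/(3²)) = 3*(90/9) = 3*(90*(⅑)) = 3*10 = 30)
(-55*(-29))*K = -55*(-29)*30 = 1595*30 = 47850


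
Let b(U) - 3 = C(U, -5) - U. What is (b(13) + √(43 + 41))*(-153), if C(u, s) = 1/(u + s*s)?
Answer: 57987/38 - 306*√21 ≈ 123.71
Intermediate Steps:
C(u, s) = 1/(u + s²)
b(U) = 3 + 1/(25 + U) - U (b(U) = 3 + (1/(U + (-5)²) - U) = 3 + (1/(U + 25) - U) = 3 + (1/(25 + U) - U) = 3 + 1/(25 + U) - U)
(b(13) + √(43 + 41))*(-153) = ((1 + (3 - 1*13)*(25 + 13))/(25 + 13) + √(43 + 41))*(-153) = ((1 + (3 - 13)*38)/38 + √84)*(-153) = ((1 - 10*38)/38 + 2*√21)*(-153) = ((1 - 380)/38 + 2*√21)*(-153) = ((1/38)*(-379) + 2*√21)*(-153) = (-379/38 + 2*√21)*(-153) = 57987/38 - 306*√21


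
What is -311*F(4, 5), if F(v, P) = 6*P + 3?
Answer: -10263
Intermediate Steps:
F(v, P) = 3 + 6*P
-311*F(4, 5) = -311*(3 + 6*5) = -311*(3 + 30) = -311*33 = -10263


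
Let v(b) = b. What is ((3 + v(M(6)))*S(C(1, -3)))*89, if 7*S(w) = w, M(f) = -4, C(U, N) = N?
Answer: 267/7 ≈ 38.143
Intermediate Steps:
S(w) = w/7
((3 + v(M(6)))*S(C(1, -3)))*89 = ((3 - 4)*((⅐)*(-3)))*89 = -1*(-3/7)*89 = (3/7)*89 = 267/7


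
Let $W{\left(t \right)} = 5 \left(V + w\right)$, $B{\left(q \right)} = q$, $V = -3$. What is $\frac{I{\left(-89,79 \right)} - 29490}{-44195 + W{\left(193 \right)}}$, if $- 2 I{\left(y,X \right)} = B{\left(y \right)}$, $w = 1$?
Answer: $\frac{8413}{12630} \approx 0.66611$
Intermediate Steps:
$W{\left(t \right)} = -10$ ($W{\left(t \right)} = 5 \left(-3 + 1\right) = 5 \left(-2\right) = -10$)
$I{\left(y,X \right)} = - \frac{y}{2}$
$\frac{I{\left(-89,79 \right)} - 29490}{-44195 + W{\left(193 \right)}} = \frac{\left(- \frac{1}{2}\right) \left(-89\right) - 29490}{-44195 - 10} = \frac{\frac{89}{2} - 29490}{-44205} = \left(- \frac{58891}{2}\right) \left(- \frac{1}{44205}\right) = \frac{8413}{12630}$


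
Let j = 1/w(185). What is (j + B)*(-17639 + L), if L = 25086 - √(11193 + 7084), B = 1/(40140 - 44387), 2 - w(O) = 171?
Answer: -32885952/717743 + 30912*√373/717743 ≈ -44.987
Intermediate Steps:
w(O) = -169 (w(O) = 2 - 1*171 = 2 - 171 = -169)
j = -1/169 (j = 1/(-169) = -1/169 ≈ -0.0059172)
B = -1/4247 (B = 1/(-4247) = -1/4247 ≈ -0.00023546)
L = 25086 - 7*√373 (L = 25086 - √18277 = 25086 - 7*√373 ≈ 24951.)
(j + B)*(-17639 + L) = (-1/169 - 1/4247)*(-17639 + (25086 - 7*√373)) = -4416*(7447 - 7*√373)/717743 = -32885952/717743 + 30912*√373/717743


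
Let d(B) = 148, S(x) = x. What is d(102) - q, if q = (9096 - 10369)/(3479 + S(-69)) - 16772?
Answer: 57698473/3410 ≈ 16920.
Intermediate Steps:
q = -57193793/3410 (q = (9096 - 10369)/(3479 - 69) - 16772 = -1273/3410 - 16772 = -57193793/3410 ≈ -16772.)
d(102) - q = 148 - 1*(-57193793/3410) = 148 + 57193793/3410 = 57698473/3410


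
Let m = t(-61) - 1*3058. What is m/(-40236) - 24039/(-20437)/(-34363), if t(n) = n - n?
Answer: 153328193171/2018343037494 ≈ 0.075967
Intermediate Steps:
t(n) = 0
m = -3058 (m = 0 - 1*3058 = 0 - 3058 = -3058)
m/(-40236) - 24039/(-20437)/(-34363) = -3058/(-40236) - 24039/(-20437)/(-34363) = -3058*(-1/40236) - 24039*(-1/20437)*(-1/34363) = 1529/20118 + (24039/20437)*(-1/34363) = 1529/20118 - 24039/702276631 = 153328193171/2018343037494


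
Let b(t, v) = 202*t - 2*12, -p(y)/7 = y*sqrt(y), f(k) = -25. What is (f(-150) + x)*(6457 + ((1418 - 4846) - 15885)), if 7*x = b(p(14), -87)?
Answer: 2558344/7 + 36356768*sqrt(14) ≈ 1.3640e+8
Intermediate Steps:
p(y) = -7*y**(3/2) (p(y) = -7*y*sqrt(y) = -7*y**(3/2))
b(t, v) = -24 + 202*t (b(t, v) = 202*t - 24 = -24 + 202*t)
x = -24/7 - 2828*sqrt(14) (x = (-24 + 202*(-98*sqrt(14)))/7 = (-24 - 19796*sqrt(14))/7 = -24/7 - 2828*sqrt(14) ≈ -10585.)
(f(-150) + x)*(6457 + ((1418 - 4846) - 15885)) = (-25 + (-24/7 - 2828*sqrt(14)))*(6457 + ((1418 - 4846) - 15885)) = (-199/7 - 2828*sqrt(14))*(6457 + (-3428 - 15885)) = (-199/7 - 2828*sqrt(14))*(6457 - 19313) = (-199/7 - 2828*sqrt(14))*(-12856) = 2558344/7 + 36356768*sqrt(14)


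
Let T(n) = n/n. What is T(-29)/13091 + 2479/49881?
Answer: 2500190/50230167 ≈ 0.049775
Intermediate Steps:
T(n) = 1
T(-29)/13091 + 2479/49881 = 1/13091 + 2479/49881 = 2500190/50230167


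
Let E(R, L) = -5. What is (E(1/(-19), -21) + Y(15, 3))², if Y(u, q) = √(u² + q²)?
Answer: 259 - 30*√26 ≈ 106.03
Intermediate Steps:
Y(u, q) = √(q² + u²)
(E(1/(-19), -21) + Y(15, 3))² = (-5 + √(3² + 15²))² = (-5 + √(9 + 225))² = (-5 + √234)² = (-5 + 3*√26)²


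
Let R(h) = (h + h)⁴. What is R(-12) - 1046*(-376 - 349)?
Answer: 1090126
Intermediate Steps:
R(h) = 16*h⁴ (R(h) = (2*h)⁴ = 16*h⁴)
R(-12) - 1046*(-376 - 349) = 16*(-12)⁴ - 1046*(-376 - 349) = 16*20736 - 1046*(-725) = 331776 + 758350 = 1090126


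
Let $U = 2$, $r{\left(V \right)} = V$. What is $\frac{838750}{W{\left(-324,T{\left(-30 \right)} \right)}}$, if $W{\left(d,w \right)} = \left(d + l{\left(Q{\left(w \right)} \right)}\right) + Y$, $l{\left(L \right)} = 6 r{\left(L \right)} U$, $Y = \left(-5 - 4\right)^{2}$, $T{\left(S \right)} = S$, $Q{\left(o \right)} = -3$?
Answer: $- \frac{838750}{279} \approx -3006.3$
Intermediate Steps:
$Y = 81$ ($Y = \left(-9\right)^{2} = 81$)
$l{\left(L \right)} = 12 L$ ($l{\left(L \right)} = 6 L 2 = 12 L$)
$W{\left(d,w \right)} = 45 + d$ ($W{\left(d,w \right)} = \left(d + 12 \left(-3\right)\right) + 81 = \left(d - 36\right) + 81 = \left(-36 + d\right) + 81 = 45 + d$)
$\frac{838750}{W{\left(-324,T{\left(-30 \right)} \right)}} = \frac{838750}{45 - 324} = \frac{838750}{-279} = 838750 \left(- \frac{1}{279}\right) = - \frac{838750}{279}$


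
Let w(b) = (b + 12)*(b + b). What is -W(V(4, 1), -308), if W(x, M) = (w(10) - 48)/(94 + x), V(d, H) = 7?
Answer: -392/101 ≈ -3.8812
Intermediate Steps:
w(b) = 2*b*(12 + b) (w(b) = (12 + b)*(2*b) = 2*b*(12 + b))
W(x, M) = 392/(94 + x) (W(x, M) = (2*10*(12 + 10) - 48)/(94 + x) = (2*10*22 - 48)/(94 + x) = (440 - 48)/(94 + x) = 392/(94 + x))
-W(V(4, 1), -308) = -392/(94 + 7) = -392/101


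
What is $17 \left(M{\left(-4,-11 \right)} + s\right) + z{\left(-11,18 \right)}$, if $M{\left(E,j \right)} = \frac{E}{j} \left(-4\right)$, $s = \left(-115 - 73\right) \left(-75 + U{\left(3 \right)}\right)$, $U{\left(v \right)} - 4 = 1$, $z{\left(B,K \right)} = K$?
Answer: $\frac{2460846}{11} \approx 2.2371 \cdot 10^{5}$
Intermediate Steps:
$U{\left(v \right)} = 5$ ($U{\left(v \right)} = 4 + 1 = 5$)
$s = 13160$ ($s = \left(-115 - 73\right) \left(-75 + 5\right) = \left(-188\right) \left(-70\right) = 13160$)
$M{\left(E,j \right)} = - \frac{4 E}{j}$
$17 \left(M{\left(-4,-11 \right)} + s\right) + z{\left(-11,18 \right)} = 17 \left(\left(-4\right) \left(-4\right) \frac{1}{-11} + 13160\right) + 18 = 17 \left(\left(-4\right) \left(-4\right) \left(- \frac{1}{11}\right) + 13160\right) + 18 = 17 \left(- \frac{16}{11} + 13160\right) + 18 = 17 \cdot \frac{144744}{11} + 18 = \frac{2460648}{11} + 18 = \frac{2460846}{11}$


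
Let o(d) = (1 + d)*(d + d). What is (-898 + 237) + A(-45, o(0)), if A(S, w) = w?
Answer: -661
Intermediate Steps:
o(d) = 2*d*(1 + d) (o(d) = (1 + d)*(2*d) = 2*d*(1 + d))
(-898 + 237) + A(-45, o(0)) = (-898 + 237) + 2*0*(1 + 0) = -661 + 2*0*1 = -661 + 0 = -661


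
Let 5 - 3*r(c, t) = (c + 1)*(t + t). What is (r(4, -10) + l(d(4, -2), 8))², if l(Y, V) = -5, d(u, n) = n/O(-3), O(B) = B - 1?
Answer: 900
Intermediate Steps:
O(B) = -1 + B
d(u, n) = -n/4 (d(u, n) = n/(-1 - 3) = n/(-4) = n*(-¼) = -n/4)
r(c, t) = 5/3 - 2*t*(1 + c)/3 (r(c, t) = 5/3 - (c + 1)*(t + t)/3 = 5/3 - (1 + c)*2*t/3 = 5/3 - 2*t*(1 + c)/3)
(r(4, -10) + l(d(4, -2), 8))² = ((5/3 - ⅔*(-10) - ⅔*4*(-10)) - 5)² = ((5/3 + 20/3 + 80/3) - 5)² = (35 - 5)² = 30² = 900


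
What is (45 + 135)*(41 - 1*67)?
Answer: -4680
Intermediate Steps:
(45 + 135)*(41 - 1*67) = 180*(41 - 67) = 180*(-26) = -4680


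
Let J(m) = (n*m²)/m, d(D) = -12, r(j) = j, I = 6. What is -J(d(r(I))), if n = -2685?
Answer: -32220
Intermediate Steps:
J(m) = -2685*m (J(m) = (-2685*m²)/m = -2685*m)
-J(d(r(I))) = -(-2685)*(-12) = -1*32220 = -32220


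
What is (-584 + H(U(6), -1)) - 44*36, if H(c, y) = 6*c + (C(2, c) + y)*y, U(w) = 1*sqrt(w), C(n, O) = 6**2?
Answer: -2203 + 6*sqrt(6) ≈ -2188.3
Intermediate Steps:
C(n, O) = 36
U(w) = sqrt(w)
H(c, y) = 6*c + y*(36 + y) (H(c, y) = 6*c + (36 + y)*y = 6*c + y*(36 + y))
(-584 + H(U(6), -1)) - 44*36 = (-584 + ((-1)**2 + 6*sqrt(6) + 36*(-1))) - 44*36 = (-584 + (1 + 6*sqrt(6) - 36)) - 1584 = (-584 + (-35 + 6*sqrt(6))) - 1584 = (-619 + 6*sqrt(6)) - 1584 = -2203 + 6*sqrt(6)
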